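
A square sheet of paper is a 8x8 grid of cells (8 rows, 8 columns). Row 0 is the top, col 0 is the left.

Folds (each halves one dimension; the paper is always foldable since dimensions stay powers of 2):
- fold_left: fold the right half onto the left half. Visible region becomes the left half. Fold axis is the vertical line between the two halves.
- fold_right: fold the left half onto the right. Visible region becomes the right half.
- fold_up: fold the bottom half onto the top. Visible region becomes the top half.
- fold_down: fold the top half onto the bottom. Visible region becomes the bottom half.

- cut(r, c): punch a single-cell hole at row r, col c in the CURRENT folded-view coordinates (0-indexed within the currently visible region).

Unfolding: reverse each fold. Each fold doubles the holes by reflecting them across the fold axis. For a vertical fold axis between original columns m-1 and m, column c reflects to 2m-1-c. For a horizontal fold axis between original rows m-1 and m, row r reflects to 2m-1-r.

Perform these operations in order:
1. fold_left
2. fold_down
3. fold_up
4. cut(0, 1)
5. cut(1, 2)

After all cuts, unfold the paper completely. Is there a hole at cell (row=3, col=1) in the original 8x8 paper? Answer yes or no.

Op 1 fold_left: fold axis v@4; visible region now rows[0,8) x cols[0,4) = 8x4
Op 2 fold_down: fold axis h@4; visible region now rows[4,8) x cols[0,4) = 4x4
Op 3 fold_up: fold axis h@6; visible region now rows[4,6) x cols[0,4) = 2x4
Op 4 cut(0, 1): punch at orig (4,1); cuts so far [(4, 1)]; region rows[4,6) x cols[0,4) = 2x4
Op 5 cut(1, 2): punch at orig (5,2); cuts so far [(4, 1), (5, 2)]; region rows[4,6) x cols[0,4) = 2x4
Unfold 1 (reflect across h@6): 4 holes -> [(4, 1), (5, 2), (6, 2), (7, 1)]
Unfold 2 (reflect across h@4): 8 holes -> [(0, 1), (1, 2), (2, 2), (3, 1), (4, 1), (5, 2), (6, 2), (7, 1)]
Unfold 3 (reflect across v@4): 16 holes -> [(0, 1), (0, 6), (1, 2), (1, 5), (2, 2), (2, 5), (3, 1), (3, 6), (4, 1), (4, 6), (5, 2), (5, 5), (6, 2), (6, 5), (7, 1), (7, 6)]
Holes: [(0, 1), (0, 6), (1, 2), (1, 5), (2, 2), (2, 5), (3, 1), (3, 6), (4, 1), (4, 6), (5, 2), (5, 5), (6, 2), (6, 5), (7, 1), (7, 6)]

Answer: yes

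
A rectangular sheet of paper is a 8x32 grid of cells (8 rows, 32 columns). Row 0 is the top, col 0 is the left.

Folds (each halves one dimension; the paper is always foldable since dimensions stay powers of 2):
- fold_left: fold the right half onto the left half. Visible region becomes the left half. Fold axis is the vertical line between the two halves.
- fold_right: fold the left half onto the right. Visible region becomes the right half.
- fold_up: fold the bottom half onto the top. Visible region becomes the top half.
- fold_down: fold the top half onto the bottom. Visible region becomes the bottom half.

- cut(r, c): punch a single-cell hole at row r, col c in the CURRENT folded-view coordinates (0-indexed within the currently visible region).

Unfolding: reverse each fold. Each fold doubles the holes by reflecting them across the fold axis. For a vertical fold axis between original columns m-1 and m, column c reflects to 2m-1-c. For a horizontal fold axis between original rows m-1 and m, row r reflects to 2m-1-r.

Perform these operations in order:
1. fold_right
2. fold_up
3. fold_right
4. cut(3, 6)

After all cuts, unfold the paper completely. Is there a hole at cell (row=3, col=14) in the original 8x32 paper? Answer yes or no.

Op 1 fold_right: fold axis v@16; visible region now rows[0,8) x cols[16,32) = 8x16
Op 2 fold_up: fold axis h@4; visible region now rows[0,4) x cols[16,32) = 4x16
Op 3 fold_right: fold axis v@24; visible region now rows[0,4) x cols[24,32) = 4x8
Op 4 cut(3, 6): punch at orig (3,30); cuts so far [(3, 30)]; region rows[0,4) x cols[24,32) = 4x8
Unfold 1 (reflect across v@24): 2 holes -> [(3, 17), (3, 30)]
Unfold 2 (reflect across h@4): 4 holes -> [(3, 17), (3, 30), (4, 17), (4, 30)]
Unfold 3 (reflect across v@16): 8 holes -> [(3, 1), (3, 14), (3, 17), (3, 30), (4, 1), (4, 14), (4, 17), (4, 30)]
Holes: [(3, 1), (3, 14), (3, 17), (3, 30), (4, 1), (4, 14), (4, 17), (4, 30)]

Answer: yes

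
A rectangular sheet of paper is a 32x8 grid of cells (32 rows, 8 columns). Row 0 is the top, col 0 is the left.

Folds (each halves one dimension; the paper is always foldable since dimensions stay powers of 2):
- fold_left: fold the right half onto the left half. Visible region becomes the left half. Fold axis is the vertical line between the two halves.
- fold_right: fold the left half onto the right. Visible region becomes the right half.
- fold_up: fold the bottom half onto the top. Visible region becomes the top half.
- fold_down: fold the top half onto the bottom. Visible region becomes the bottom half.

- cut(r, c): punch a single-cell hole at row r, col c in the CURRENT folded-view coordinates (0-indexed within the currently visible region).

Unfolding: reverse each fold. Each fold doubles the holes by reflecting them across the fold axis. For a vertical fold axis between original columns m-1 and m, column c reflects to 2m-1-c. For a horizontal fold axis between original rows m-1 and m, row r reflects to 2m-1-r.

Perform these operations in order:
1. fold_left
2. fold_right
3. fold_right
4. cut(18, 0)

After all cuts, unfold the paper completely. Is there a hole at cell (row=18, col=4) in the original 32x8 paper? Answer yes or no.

Answer: yes

Derivation:
Op 1 fold_left: fold axis v@4; visible region now rows[0,32) x cols[0,4) = 32x4
Op 2 fold_right: fold axis v@2; visible region now rows[0,32) x cols[2,4) = 32x2
Op 3 fold_right: fold axis v@3; visible region now rows[0,32) x cols[3,4) = 32x1
Op 4 cut(18, 0): punch at orig (18,3); cuts so far [(18, 3)]; region rows[0,32) x cols[3,4) = 32x1
Unfold 1 (reflect across v@3): 2 holes -> [(18, 2), (18, 3)]
Unfold 2 (reflect across v@2): 4 holes -> [(18, 0), (18, 1), (18, 2), (18, 3)]
Unfold 3 (reflect across v@4): 8 holes -> [(18, 0), (18, 1), (18, 2), (18, 3), (18, 4), (18, 5), (18, 6), (18, 7)]
Holes: [(18, 0), (18, 1), (18, 2), (18, 3), (18, 4), (18, 5), (18, 6), (18, 7)]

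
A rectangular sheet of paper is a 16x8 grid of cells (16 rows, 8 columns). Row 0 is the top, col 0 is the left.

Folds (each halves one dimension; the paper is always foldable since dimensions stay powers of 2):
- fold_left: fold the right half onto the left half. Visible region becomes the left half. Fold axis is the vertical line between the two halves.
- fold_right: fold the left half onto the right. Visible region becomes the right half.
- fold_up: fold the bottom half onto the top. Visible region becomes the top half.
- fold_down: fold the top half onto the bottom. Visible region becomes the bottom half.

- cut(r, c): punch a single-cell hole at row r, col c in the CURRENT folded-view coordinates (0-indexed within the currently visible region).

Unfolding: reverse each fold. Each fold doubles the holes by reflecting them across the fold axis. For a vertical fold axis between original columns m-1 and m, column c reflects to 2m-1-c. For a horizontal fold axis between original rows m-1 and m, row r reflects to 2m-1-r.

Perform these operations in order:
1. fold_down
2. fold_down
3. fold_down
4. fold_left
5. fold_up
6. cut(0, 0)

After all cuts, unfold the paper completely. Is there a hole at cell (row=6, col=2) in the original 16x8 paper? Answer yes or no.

Answer: no

Derivation:
Op 1 fold_down: fold axis h@8; visible region now rows[8,16) x cols[0,8) = 8x8
Op 2 fold_down: fold axis h@12; visible region now rows[12,16) x cols[0,8) = 4x8
Op 3 fold_down: fold axis h@14; visible region now rows[14,16) x cols[0,8) = 2x8
Op 4 fold_left: fold axis v@4; visible region now rows[14,16) x cols[0,4) = 2x4
Op 5 fold_up: fold axis h@15; visible region now rows[14,15) x cols[0,4) = 1x4
Op 6 cut(0, 0): punch at orig (14,0); cuts so far [(14, 0)]; region rows[14,15) x cols[0,4) = 1x4
Unfold 1 (reflect across h@15): 2 holes -> [(14, 0), (15, 0)]
Unfold 2 (reflect across v@4): 4 holes -> [(14, 0), (14, 7), (15, 0), (15, 7)]
Unfold 3 (reflect across h@14): 8 holes -> [(12, 0), (12, 7), (13, 0), (13, 7), (14, 0), (14, 7), (15, 0), (15, 7)]
Unfold 4 (reflect across h@12): 16 holes -> [(8, 0), (8, 7), (9, 0), (9, 7), (10, 0), (10, 7), (11, 0), (11, 7), (12, 0), (12, 7), (13, 0), (13, 7), (14, 0), (14, 7), (15, 0), (15, 7)]
Unfold 5 (reflect across h@8): 32 holes -> [(0, 0), (0, 7), (1, 0), (1, 7), (2, 0), (2, 7), (3, 0), (3, 7), (4, 0), (4, 7), (5, 0), (5, 7), (6, 0), (6, 7), (7, 0), (7, 7), (8, 0), (8, 7), (9, 0), (9, 7), (10, 0), (10, 7), (11, 0), (11, 7), (12, 0), (12, 7), (13, 0), (13, 7), (14, 0), (14, 7), (15, 0), (15, 7)]
Holes: [(0, 0), (0, 7), (1, 0), (1, 7), (2, 0), (2, 7), (3, 0), (3, 7), (4, 0), (4, 7), (5, 0), (5, 7), (6, 0), (6, 7), (7, 0), (7, 7), (8, 0), (8, 7), (9, 0), (9, 7), (10, 0), (10, 7), (11, 0), (11, 7), (12, 0), (12, 7), (13, 0), (13, 7), (14, 0), (14, 7), (15, 0), (15, 7)]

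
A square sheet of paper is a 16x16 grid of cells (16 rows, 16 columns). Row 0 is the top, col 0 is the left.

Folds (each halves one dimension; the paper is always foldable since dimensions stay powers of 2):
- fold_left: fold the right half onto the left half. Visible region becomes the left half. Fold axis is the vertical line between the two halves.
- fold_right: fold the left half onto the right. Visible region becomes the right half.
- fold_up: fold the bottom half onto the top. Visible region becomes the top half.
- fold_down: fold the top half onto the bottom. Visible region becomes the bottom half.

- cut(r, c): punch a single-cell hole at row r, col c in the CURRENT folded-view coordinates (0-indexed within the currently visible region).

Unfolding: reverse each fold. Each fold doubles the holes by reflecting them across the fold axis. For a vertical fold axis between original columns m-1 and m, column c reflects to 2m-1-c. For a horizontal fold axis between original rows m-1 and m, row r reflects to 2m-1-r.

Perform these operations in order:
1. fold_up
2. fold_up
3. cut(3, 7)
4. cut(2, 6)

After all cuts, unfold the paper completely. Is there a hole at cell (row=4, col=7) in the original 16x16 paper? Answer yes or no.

Answer: yes

Derivation:
Op 1 fold_up: fold axis h@8; visible region now rows[0,8) x cols[0,16) = 8x16
Op 2 fold_up: fold axis h@4; visible region now rows[0,4) x cols[0,16) = 4x16
Op 3 cut(3, 7): punch at orig (3,7); cuts so far [(3, 7)]; region rows[0,4) x cols[0,16) = 4x16
Op 4 cut(2, 6): punch at orig (2,6); cuts so far [(2, 6), (3, 7)]; region rows[0,4) x cols[0,16) = 4x16
Unfold 1 (reflect across h@4): 4 holes -> [(2, 6), (3, 7), (4, 7), (5, 6)]
Unfold 2 (reflect across h@8): 8 holes -> [(2, 6), (3, 7), (4, 7), (5, 6), (10, 6), (11, 7), (12, 7), (13, 6)]
Holes: [(2, 6), (3, 7), (4, 7), (5, 6), (10, 6), (11, 7), (12, 7), (13, 6)]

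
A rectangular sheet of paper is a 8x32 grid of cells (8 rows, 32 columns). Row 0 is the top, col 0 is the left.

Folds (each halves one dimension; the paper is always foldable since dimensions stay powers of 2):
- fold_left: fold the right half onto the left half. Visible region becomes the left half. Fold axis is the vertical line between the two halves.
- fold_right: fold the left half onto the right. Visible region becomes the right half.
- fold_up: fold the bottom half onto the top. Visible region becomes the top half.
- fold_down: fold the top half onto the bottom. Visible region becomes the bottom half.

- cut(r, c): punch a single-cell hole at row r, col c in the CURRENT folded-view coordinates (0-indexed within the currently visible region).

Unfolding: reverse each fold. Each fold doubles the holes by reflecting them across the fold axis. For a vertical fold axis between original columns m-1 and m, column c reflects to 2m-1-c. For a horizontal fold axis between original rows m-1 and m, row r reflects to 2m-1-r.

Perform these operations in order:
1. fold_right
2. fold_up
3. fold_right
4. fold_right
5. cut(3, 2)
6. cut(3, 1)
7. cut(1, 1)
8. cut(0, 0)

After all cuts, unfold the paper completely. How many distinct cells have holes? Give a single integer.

Op 1 fold_right: fold axis v@16; visible region now rows[0,8) x cols[16,32) = 8x16
Op 2 fold_up: fold axis h@4; visible region now rows[0,4) x cols[16,32) = 4x16
Op 3 fold_right: fold axis v@24; visible region now rows[0,4) x cols[24,32) = 4x8
Op 4 fold_right: fold axis v@28; visible region now rows[0,4) x cols[28,32) = 4x4
Op 5 cut(3, 2): punch at orig (3,30); cuts so far [(3, 30)]; region rows[0,4) x cols[28,32) = 4x4
Op 6 cut(3, 1): punch at orig (3,29); cuts so far [(3, 29), (3, 30)]; region rows[0,4) x cols[28,32) = 4x4
Op 7 cut(1, 1): punch at orig (1,29); cuts so far [(1, 29), (3, 29), (3, 30)]; region rows[0,4) x cols[28,32) = 4x4
Op 8 cut(0, 0): punch at orig (0,28); cuts so far [(0, 28), (1, 29), (3, 29), (3, 30)]; region rows[0,4) x cols[28,32) = 4x4
Unfold 1 (reflect across v@28): 8 holes -> [(0, 27), (0, 28), (1, 26), (1, 29), (3, 25), (3, 26), (3, 29), (3, 30)]
Unfold 2 (reflect across v@24): 16 holes -> [(0, 19), (0, 20), (0, 27), (0, 28), (1, 18), (1, 21), (1, 26), (1, 29), (3, 17), (3, 18), (3, 21), (3, 22), (3, 25), (3, 26), (3, 29), (3, 30)]
Unfold 3 (reflect across h@4): 32 holes -> [(0, 19), (0, 20), (0, 27), (0, 28), (1, 18), (1, 21), (1, 26), (1, 29), (3, 17), (3, 18), (3, 21), (3, 22), (3, 25), (3, 26), (3, 29), (3, 30), (4, 17), (4, 18), (4, 21), (4, 22), (4, 25), (4, 26), (4, 29), (4, 30), (6, 18), (6, 21), (6, 26), (6, 29), (7, 19), (7, 20), (7, 27), (7, 28)]
Unfold 4 (reflect across v@16): 64 holes -> [(0, 3), (0, 4), (0, 11), (0, 12), (0, 19), (0, 20), (0, 27), (0, 28), (1, 2), (1, 5), (1, 10), (1, 13), (1, 18), (1, 21), (1, 26), (1, 29), (3, 1), (3, 2), (3, 5), (3, 6), (3, 9), (3, 10), (3, 13), (3, 14), (3, 17), (3, 18), (3, 21), (3, 22), (3, 25), (3, 26), (3, 29), (3, 30), (4, 1), (4, 2), (4, 5), (4, 6), (4, 9), (4, 10), (4, 13), (4, 14), (4, 17), (4, 18), (4, 21), (4, 22), (4, 25), (4, 26), (4, 29), (4, 30), (6, 2), (6, 5), (6, 10), (6, 13), (6, 18), (6, 21), (6, 26), (6, 29), (7, 3), (7, 4), (7, 11), (7, 12), (7, 19), (7, 20), (7, 27), (7, 28)]

Answer: 64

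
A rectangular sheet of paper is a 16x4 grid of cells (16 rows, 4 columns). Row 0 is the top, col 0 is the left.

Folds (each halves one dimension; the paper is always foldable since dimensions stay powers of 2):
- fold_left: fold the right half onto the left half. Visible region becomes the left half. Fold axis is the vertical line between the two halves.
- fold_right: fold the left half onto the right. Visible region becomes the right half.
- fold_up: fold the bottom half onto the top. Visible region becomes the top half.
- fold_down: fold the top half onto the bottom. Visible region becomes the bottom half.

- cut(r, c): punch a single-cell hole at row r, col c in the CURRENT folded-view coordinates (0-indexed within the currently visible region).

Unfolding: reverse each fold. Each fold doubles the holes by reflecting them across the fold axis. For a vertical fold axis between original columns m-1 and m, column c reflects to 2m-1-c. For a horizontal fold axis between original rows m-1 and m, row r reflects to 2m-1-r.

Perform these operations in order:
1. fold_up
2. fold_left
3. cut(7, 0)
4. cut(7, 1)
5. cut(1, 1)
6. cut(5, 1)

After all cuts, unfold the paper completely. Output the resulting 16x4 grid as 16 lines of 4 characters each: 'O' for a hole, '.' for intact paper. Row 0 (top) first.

Op 1 fold_up: fold axis h@8; visible region now rows[0,8) x cols[0,4) = 8x4
Op 2 fold_left: fold axis v@2; visible region now rows[0,8) x cols[0,2) = 8x2
Op 3 cut(7, 0): punch at orig (7,0); cuts so far [(7, 0)]; region rows[0,8) x cols[0,2) = 8x2
Op 4 cut(7, 1): punch at orig (7,1); cuts so far [(7, 0), (7, 1)]; region rows[0,8) x cols[0,2) = 8x2
Op 5 cut(1, 1): punch at orig (1,1); cuts so far [(1, 1), (7, 0), (7, 1)]; region rows[0,8) x cols[0,2) = 8x2
Op 6 cut(5, 1): punch at orig (5,1); cuts so far [(1, 1), (5, 1), (7, 0), (7, 1)]; region rows[0,8) x cols[0,2) = 8x2
Unfold 1 (reflect across v@2): 8 holes -> [(1, 1), (1, 2), (5, 1), (5, 2), (7, 0), (7, 1), (7, 2), (7, 3)]
Unfold 2 (reflect across h@8): 16 holes -> [(1, 1), (1, 2), (5, 1), (5, 2), (7, 0), (7, 1), (7, 2), (7, 3), (8, 0), (8, 1), (8, 2), (8, 3), (10, 1), (10, 2), (14, 1), (14, 2)]

Answer: ....
.OO.
....
....
....
.OO.
....
OOOO
OOOO
....
.OO.
....
....
....
.OO.
....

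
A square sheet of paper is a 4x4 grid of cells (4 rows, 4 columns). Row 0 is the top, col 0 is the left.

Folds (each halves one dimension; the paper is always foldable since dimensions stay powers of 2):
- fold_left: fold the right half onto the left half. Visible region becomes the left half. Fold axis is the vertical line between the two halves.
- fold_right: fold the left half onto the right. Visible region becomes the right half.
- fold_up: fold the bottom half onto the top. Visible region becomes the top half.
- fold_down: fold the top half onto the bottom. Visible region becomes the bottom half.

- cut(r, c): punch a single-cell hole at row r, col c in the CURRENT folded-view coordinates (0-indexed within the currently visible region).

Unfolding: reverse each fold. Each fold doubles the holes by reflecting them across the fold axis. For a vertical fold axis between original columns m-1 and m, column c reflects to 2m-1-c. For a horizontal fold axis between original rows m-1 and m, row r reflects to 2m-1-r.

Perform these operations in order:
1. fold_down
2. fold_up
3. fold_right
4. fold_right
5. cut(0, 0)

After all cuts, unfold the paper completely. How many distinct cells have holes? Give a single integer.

Op 1 fold_down: fold axis h@2; visible region now rows[2,4) x cols[0,4) = 2x4
Op 2 fold_up: fold axis h@3; visible region now rows[2,3) x cols[0,4) = 1x4
Op 3 fold_right: fold axis v@2; visible region now rows[2,3) x cols[2,4) = 1x2
Op 4 fold_right: fold axis v@3; visible region now rows[2,3) x cols[3,4) = 1x1
Op 5 cut(0, 0): punch at orig (2,3); cuts so far [(2, 3)]; region rows[2,3) x cols[3,4) = 1x1
Unfold 1 (reflect across v@3): 2 holes -> [(2, 2), (2, 3)]
Unfold 2 (reflect across v@2): 4 holes -> [(2, 0), (2, 1), (2, 2), (2, 3)]
Unfold 3 (reflect across h@3): 8 holes -> [(2, 0), (2, 1), (2, 2), (2, 3), (3, 0), (3, 1), (3, 2), (3, 3)]
Unfold 4 (reflect across h@2): 16 holes -> [(0, 0), (0, 1), (0, 2), (0, 3), (1, 0), (1, 1), (1, 2), (1, 3), (2, 0), (2, 1), (2, 2), (2, 3), (3, 0), (3, 1), (3, 2), (3, 3)]

Answer: 16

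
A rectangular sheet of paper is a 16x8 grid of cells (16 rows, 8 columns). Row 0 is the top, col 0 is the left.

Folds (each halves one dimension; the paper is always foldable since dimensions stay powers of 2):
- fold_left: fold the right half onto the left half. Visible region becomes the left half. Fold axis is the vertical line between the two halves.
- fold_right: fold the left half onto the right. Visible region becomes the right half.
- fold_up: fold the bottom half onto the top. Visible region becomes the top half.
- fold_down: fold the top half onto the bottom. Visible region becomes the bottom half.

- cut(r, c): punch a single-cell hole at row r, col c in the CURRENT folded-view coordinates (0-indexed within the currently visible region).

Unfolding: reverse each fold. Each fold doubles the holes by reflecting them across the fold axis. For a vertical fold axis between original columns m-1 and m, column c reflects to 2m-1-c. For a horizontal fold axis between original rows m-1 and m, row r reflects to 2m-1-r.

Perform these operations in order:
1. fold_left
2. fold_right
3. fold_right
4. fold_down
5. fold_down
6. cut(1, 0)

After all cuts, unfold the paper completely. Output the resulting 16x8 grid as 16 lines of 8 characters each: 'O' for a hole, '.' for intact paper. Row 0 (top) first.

Answer: ........
........
OOOOOOOO
........
........
OOOOOOOO
........
........
........
........
OOOOOOOO
........
........
OOOOOOOO
........
........

Derivation:
Op 1 fold_left: fold axis v@4; visible region now rows[0,16) x cols[0,4) = 16x4
Op 2 fold_right: fold axis v@2; visible region now rows[0,16) x cols[2,4) = 16x2
Op 3 fold_right: fold axis v@3; visible region now rows[0,16) x cols[3,4) = 16x1
Op 4 fold_down: fold axis h@8; visible region now rows[8,16) x cols[3,4) = 8x1
Op 5 fold_down: fold axis h@12; visible region now rows[12,16) x cols[3,4) = 4x1
Op 6 cut(1, 0): punch at orig (13,3); cuts so far [(13, 3)]; region rows[12,16) x cols[3,4) = 4x1
Unfold 1 (reflect across h@12): 2 holes -> [(10, 3), (13, 3)]
Unfold 2 (reflect across h@8): 4 holes -> [(2, 3), (5, 3), (10, 3), (13, 3)]
Unfold 3 (reflect across v@3): 8 holes -> [(2, 2), (2, 3), (5, 2), (5, 3), (10, 2), (10, 3), (13, 2), (13, 3)]
Unfold 4 (reflect across v@2): 16 holes -> [(2, 0), (2, 1), (2, 2), (2, 3), (5, 0), (5, 1), (5, 2), (5, 3), (10, 0), (10, 1), (10, 2), (10, 3), (13, 0), (13, 1), (13, 2), (13, 3)]
Unfold 5 (reflect across v@4): 32 holes -> [(2, 0), (2, 1), (2, 2), (2, 3), (2, 4), (2, 5), (2, 6), (2, 7), (5, 0), (5, 1), (5, 2), (5, 3), (5, 4), (5, 5), (5, 6), (5, 7), (10, 0), (10, 1), (10, 2), (10, 3), (10, 4), (10, 5), (10, 6), (10, 7), (13, 0), (13, 1), (13, 2), (13, 3), (13, 4), (13, 5), (13, 6), (13, 7)]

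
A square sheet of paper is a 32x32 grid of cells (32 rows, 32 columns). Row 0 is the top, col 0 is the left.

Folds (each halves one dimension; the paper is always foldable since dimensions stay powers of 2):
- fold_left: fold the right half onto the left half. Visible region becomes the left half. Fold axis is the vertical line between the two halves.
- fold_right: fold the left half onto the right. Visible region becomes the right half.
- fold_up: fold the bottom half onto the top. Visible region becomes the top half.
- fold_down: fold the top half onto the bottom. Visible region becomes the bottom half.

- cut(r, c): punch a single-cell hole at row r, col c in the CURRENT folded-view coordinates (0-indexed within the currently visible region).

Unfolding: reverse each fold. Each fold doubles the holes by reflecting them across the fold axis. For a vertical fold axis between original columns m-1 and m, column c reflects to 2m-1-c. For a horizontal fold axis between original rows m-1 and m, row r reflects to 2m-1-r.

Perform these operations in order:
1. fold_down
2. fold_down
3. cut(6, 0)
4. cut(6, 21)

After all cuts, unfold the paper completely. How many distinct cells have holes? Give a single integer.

Op 1 fold_down: fold axis h@16; visible region now rows[16,32) x cols[0,32) = 16x32
Op 2 fold_down: fold axis h@24; visible region now rows[24,32) x cols[0,32) = 8x32
Op 3 cut(6, 0): punch at orig (30,0); cuts so far [(30, 0)]; region rows[24,32) x cols[0,32) = 8x32
Op 4 cut(6, 21): punch at orig (30,21); cuts so far [(30, 0), (30, 21)]; region rows[24,32) x cols[0,32) = 8x32
Unfold 1 (reflect across h@24): 4 holes -> [(17, 0), (17, 21), (30, 0), (30, 21)]
Unfold 2 (reflect across h@16): 8 holes -> [(1, 0), (1, 21), (14, 0), (14, 21), (17, 0), (17, 21), (30, 0), (30, 21)]

Answer: 8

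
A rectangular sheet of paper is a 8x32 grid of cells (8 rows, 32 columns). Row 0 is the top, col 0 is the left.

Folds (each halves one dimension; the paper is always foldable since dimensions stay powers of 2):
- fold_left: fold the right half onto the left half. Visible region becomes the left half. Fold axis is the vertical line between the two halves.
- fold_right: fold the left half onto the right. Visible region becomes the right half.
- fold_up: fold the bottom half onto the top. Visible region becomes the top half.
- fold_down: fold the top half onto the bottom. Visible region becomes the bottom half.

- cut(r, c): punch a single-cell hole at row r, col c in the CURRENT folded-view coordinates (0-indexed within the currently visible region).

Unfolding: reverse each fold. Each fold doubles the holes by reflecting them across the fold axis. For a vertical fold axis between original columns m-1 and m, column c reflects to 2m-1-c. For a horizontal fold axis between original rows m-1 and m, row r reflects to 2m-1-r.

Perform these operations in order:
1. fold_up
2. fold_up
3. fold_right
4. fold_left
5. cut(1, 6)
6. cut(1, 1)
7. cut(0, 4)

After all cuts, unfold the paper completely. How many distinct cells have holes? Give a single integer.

Op 1 fold_up: fold axis h@4; visible region now rows[0,4) x cols[0,32) = 4x32
Op 2 fold_up: fold axis h@2; visible region now rows[0,2) x cols[0,32) = 2x32
Op 3 fold_right: fold axis v@16; visible region now rows[0,2) x cols[16,32) = 2x16
Op 4 fold_left: fold axis v@24; visible region now rows[0,2) x cols[16,24) = 2x8
Op 5 cut(1, 6): punch at orig (1,22); cuts so far [(1, 22)]; region rows[0,2) x cols[16,24) = 2x8
Op 6 cut(1, 1): punch at orig (1,17); cuts so far [(1, 17), (1, 22)]; region rows[0,2) x cols[16,24) = 2x8
Op 7 cut(0, 4): punch at orig (0,20); cuts so far [(0, 20), (1, 17), (1, 22)]; region rows[0,2) x cols[16,24) = 2x8
Unfold 1 (reflect across v@24): 6 holes -> [(0, 20), (0, 27), (1, 17), (1, 22), (1, 25), (1, 30)]
Unfold 2 (reflect across v@16): 12 holes -> [(0, 4), (0, 11), (0, 20), (0, 27), (1, 1), (1, 6), (1, 9), (1, 14), (1, 17), (1, 22), (1, 25), (1, 30)]
Unfold 3 (reflect across h@2): 24 holes -> [(0, 4), (0, 11), (0, 20), (0, 27), (1, 1), (1, 6), (1, 9), (1, 14), (1, 17), (1, 22), (1, 25), (1, 30), (2, 1), (2, 6), (2, 9), (2, 14), (2, 17), (2, 22), (2, 25), (2, 30), (3, 4), (3, 11), (3, 20), (3, 27)]
Unfold 4 (reflect across h@4): 48 holes -> [(0, 4), (0, 11), (0, 20), (0, 27), (1, 1), (1, 6), (1, 9), (1, 14), (1, 17), (1, 22), (1, 25), (1, 30), (2, 1), (2, 6), (2, 9), (2, 14), (2, 17), (2, 22), (2, 25), (2, 30), (3, 4), (3, 11), (3, 20), (3, 27), (4, 4), (4, 11), (4, 20), (4, 27), (5, 1), (5, 6), (5, 9), (5, 14), (5, 17), (5, 22), (5, 25), (5, 30), (6, 1), (6, 6), (6, 9), (6, 14), (6, 17), (6, 22), (6, 25), (6, 30), (7, 4), (7, 11), (7, 20), (7, 27)]

Answer: 48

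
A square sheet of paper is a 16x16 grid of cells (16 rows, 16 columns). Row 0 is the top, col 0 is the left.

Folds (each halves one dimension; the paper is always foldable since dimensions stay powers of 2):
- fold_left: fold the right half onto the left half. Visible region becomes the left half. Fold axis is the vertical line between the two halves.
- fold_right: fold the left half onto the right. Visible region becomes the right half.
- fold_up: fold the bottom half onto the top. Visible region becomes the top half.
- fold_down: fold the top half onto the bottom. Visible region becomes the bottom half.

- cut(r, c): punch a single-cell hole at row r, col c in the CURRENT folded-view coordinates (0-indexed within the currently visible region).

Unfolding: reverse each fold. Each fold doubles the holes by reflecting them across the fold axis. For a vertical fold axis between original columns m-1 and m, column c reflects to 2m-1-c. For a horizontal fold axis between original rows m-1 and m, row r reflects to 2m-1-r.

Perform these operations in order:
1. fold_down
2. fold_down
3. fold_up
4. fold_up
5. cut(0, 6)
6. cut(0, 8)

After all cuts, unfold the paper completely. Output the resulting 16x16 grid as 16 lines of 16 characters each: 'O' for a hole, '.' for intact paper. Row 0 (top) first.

Answer: ......O.O.......
......O.O.......
......O.O.......
......O.O.......
......O.O.......
......O.O.......
......O.O.......
......O.O.......
......O.O.......
......O.O.......
......O.O.......
......O.O.......
......O.O.......
......O.O.......
......O.O.......
......O.O.......

Derivation:
Op 1 fold_down: fold axis h@8; visible region now rows[8,16) x cols[0,16) = 8x16
Op 2 fold_down: fold axis h@12; visible region now rows[12,16) x cols[0,16) = 4x16
Op 3 fold_up: fold axis h@14; visible region now rows[12,14) x cols[0,16) = 2x16
Op 4 fold_up: fold axis h@13; visible region now rows[12,13) x cols[0,16) = 1x16
Op 5 cut(0, 6): punch at orig (12,6); cuts so far [(12, 6)]; region rows[12,13) x cols[0,16) = 1x16
Op 6 cut(0, 8): punch at orig (12,8); cuts so far [(12, 6), (12, 8)]; region rows[12,13) x cols[0,16) = 1x16
Unfold 1 (reflect across h@13): 4 holes -> [(12, 6), (12, 8), (13, 6), (13, 8)]
Unfold 2 (reflect across h@14): 8 holes -> [(12, 6), (12, 8), (13, 6), (13, 8), (14, 6), (14, 8), (15, 6), (15, 8)]
Unfold 3 (reflect across h@12): 16 holes -> [(8, 6), (8, 8), (9, 6), (9, 8), (10, 6), (10, 8), (11, 6), (11, 8), (12, 6), (12, 8), (13, 6), (13, 8), (14, 6), (14, 8), (15, 6), (15, 8)]
Unfold 4 (reflect across h@8): 32 holes -> [(0, 6), (0, 8), (1, 6), (1, 8), (2, 6), (2, 8), (3, 6), (3, 8), (4, 6), (4, 8), (5, 6), (5, 8), (6, 6), (6, 8), (7, 6), (7, 8), (8, 6), (8, 8), (9, 6), (9, 8), (10, 6), (10, 8), (11, 6), (11, 8), (12, 6), (12, 8), (13, 6), (13, 8), (14, 6), (14, 8), (15, 6), (15, 8)]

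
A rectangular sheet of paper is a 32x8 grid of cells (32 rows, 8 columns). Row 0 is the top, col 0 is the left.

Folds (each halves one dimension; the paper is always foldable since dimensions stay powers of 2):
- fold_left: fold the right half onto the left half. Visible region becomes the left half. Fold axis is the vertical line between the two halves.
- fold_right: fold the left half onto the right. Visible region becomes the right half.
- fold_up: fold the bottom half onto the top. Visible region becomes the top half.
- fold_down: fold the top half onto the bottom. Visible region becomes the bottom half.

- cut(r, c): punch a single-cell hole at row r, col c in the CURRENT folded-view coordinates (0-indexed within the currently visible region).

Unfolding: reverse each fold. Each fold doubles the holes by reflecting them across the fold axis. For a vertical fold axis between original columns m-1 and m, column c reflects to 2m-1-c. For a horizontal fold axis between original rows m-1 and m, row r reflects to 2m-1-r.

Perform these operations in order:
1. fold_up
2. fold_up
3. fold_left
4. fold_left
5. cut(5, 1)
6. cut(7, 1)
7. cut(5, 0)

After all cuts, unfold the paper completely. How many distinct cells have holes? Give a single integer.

Op 1 fold_up: fold axis h@16; visible region now rows[0,16) x cols[0,8) = 16x8
Op 2 fold_up: fold axis h@8; visible region now rows[0,8) x cols[0,8) = 8x8
Op 3 fold_left: fold axis v@4; visible region now rows[0,8) x cols[0,4) = 8x4
Op 4 fold_left: fold axis v@2; visible region now rows[0,8) x cols[0,2) = 8x2
Op 5 cut(5, 1): punch at orig (5,1); cuts so far [(5, 1)]; region rows[0,8) x cols[0,2) = 8x2
Op 6 cut(7, 1): punch at orig (7,1); cuts so far [(5, 1), (7, 1)]; region rows[0,8) x cols[0,2) = 8x2
Op 7 cut(5, 0): punch at orig (5,0); cuts so far [(5, 0), (5, 1), (7, 1)]; region rows[0,8) x cols[0,2) = 8x2
Unfold 1 (reflect across v@2): 6 holes -> [(5, 0), (5, 1), (5, 2), (5, 3), (7, 1), (7, 2)]
Unfold 2 (reflect across v@4): 12 holes -> [(5, 0), (5, 1), (5, 2), (5, 3), (5, 4), (5, 5), (5, 6), (5, 7), (7, 1), (7, 2), (7, 5), (7, 6)]
Unfold 3 (reflect across h@8): 24 holes -> [(5, 0), (5, 1), (5, 2), (5, 3), (5, 4), (5, 5), (5, 6), (5, 7), (7, 1), (7, 2), (7, 5), (7, 6), (8, 1), (8, 2), (8, 5), (8, 6), (10, 0), (10, 1), (10, 2), (10, 3), (10, 4), (10, 5), (10, 6), (10, 7)]
Unfold 4 (reflect across h@16): 48 holes -> [(5, 0), (5, 1), (5, 2), (5, 3), (5, 4), (5, 5), (5, 6), (5, 7), (7, 1), (7, 2), (7, 5), (7, 6), (8, 1), (8, 2), (8, 5), (8, 6), (10, 0), (10, 1), (10, 2), (10, 3), (10, 4), (10, 5), (10, 6), (10, 7), (21, 0), (21, 1), (21, 2), (21, 3), (21, 4), (21, 5), (21, 6), (21, 7), (23, 1), (23, 2), (23, 5), (23, 6), (24, 1), (24, 2), (24, 5), (24, 6), (26, 0), (26, 1), (26, 2), (26, 3), (26, 4), (26, 5), (26, 6), (26, 7)]

Answer: 48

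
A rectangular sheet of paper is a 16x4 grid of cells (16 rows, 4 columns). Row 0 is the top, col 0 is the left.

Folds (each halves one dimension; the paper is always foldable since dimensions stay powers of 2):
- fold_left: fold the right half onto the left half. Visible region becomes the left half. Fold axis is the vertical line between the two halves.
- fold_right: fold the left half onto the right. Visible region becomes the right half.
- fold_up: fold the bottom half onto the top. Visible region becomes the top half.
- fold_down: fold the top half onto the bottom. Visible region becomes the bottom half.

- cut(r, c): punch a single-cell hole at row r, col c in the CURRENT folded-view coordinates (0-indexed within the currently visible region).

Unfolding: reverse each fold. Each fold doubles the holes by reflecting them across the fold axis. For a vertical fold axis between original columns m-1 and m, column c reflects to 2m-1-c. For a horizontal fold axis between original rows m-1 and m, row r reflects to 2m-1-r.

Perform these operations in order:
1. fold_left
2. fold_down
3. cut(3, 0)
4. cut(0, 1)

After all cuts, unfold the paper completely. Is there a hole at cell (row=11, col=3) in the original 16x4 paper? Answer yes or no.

Answer: yes

Derivation:
Op 1 fold_left: fold axis v@2; visible region now rows[0,16) x cols[0,2) = 16x2
Op 2 fold_down: fold axis h@8; visible region now rows[8,16) x cols[0,2) = 8x2
Op 3 cut(3, 0): punch at orig (11,0); cuts so far [(11, 0)]; region rows[8,16) x cols[0,2) = 8x2
Op 4 cut(0, 1): punch at orig (8,1); cuts so far [(8, 1), (11, 0)]; region rows[8,16) x cols[0,2) = 8x2
Unfold 1 (reflect across h@8): 4 holes -> [(4, 0), (7, 1), (8, 1), (11, 0)]
Unfold 2 (reflect across v@2): 8 holes -> [(4, 0), (4, 3), (7, 1), (7, 2), (8, 1), (8, 2), (11, 0), (11, 3)]
Holes: [(4, 0), (4, 3), (7, 1), (7, 2), (8, 1), (8, 2), (11, 0), (11, 3)]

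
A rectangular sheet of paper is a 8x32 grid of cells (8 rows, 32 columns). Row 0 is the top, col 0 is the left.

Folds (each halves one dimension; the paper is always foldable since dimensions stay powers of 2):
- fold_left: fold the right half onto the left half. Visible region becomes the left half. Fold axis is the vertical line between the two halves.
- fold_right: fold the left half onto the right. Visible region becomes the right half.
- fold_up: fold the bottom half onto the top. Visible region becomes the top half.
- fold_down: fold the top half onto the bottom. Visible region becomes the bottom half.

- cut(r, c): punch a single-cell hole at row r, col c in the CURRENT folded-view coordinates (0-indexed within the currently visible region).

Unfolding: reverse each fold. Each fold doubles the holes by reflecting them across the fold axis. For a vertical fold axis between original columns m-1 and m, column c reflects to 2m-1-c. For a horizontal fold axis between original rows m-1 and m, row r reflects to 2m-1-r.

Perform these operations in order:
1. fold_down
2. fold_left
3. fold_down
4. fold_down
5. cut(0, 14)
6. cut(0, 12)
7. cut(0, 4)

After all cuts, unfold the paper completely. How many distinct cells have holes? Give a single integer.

Op 1 fold_down: fold axis h@4; visible region now rows[4,8) x cols[0,32) = 4x32
Op 2 fold_left: fold axis v@16; visible region now rows[4,8) x cols[0,16) = 4x16
Op 3 fold_down: fold axis h@6; visible region now rows[6,8) x cols[0,16) = 2x16
Op 4 fold_down: fold axis h@7; visible region now rows[7,8) x cols[0,16) = 1x16
Op 5 cut(0, 14): punch at orig (7,14); cuts so far [(7, 14)]; region rows[7,8) x cols[0,16) = 1x16
Op 6 cut(0, 12): punch at orig (7,12); cuts so far [(7, 12), (7, 14)]; region rows[7,8) x cols[0,16) = 1x16
Op 7 cut(0, 4): punch at orig (7,4); cuts so far [(7, 4), (7, 12), (7, 14)]; region rows[7,8) x cols[0,16) = 1x16
Unfold 1 (reflect across h@7): 6 holes -> [(6, 4), (6, 12), (6, 14), (7, 4), (7, 12), (7, 14)]
Unfold 2 (reflect across h@6): 12 holes -> [(4, 4), (4, 12), (4, 14), (5, 4), (5, 12), (5, 14), (6, 4), (6, 12), (6, 14), (7, 4), (7, 12), (7, 14)]
Unfold 3 (reflect across v@16): 24 holes -> [(4, 4), (4, 12), (4, 14), (4, 17), (4, 19), (4, 27), (5, 4), (5, 12), (5, 14), (5, 17), (5, 19), (5, 27), (6, 4), (6, 12), (6, 14), (6, 17), (6, 19), (6, 27), (7, 4), (7, 12), (7, 14), (7, 17), (7, 19), (7, 27)]
Unfold 4 (reflect across h@4): 48 holes -> [(0, 4), (0, 12), (0, 14), (0, 17), (0, 19), (0, 27), (1, 4), (1, 12), (1, 14), (1, 17), (1, 19), (1, 27), (2, 4), (2, 12), (2, 14), (2, 17), (2, 19), (2, 27), (3, 4), (3, 12), (3, 14), (3, 17), (3, 19), (3, 27), (4, 4), (4, 12), (4, 14), (4, 17), (4, 19), (4, 27), (5, 4), (5, 12), (5, 14), (5, 17), (5, 19), (5, 27), (6, 4), (6, 12), (6, 14), (6, 17), (6, 19), (6, 27), (7, 4), (7, 12), (7, 14), (7, 17), (7, 19), (7, 27)]

Answer: 48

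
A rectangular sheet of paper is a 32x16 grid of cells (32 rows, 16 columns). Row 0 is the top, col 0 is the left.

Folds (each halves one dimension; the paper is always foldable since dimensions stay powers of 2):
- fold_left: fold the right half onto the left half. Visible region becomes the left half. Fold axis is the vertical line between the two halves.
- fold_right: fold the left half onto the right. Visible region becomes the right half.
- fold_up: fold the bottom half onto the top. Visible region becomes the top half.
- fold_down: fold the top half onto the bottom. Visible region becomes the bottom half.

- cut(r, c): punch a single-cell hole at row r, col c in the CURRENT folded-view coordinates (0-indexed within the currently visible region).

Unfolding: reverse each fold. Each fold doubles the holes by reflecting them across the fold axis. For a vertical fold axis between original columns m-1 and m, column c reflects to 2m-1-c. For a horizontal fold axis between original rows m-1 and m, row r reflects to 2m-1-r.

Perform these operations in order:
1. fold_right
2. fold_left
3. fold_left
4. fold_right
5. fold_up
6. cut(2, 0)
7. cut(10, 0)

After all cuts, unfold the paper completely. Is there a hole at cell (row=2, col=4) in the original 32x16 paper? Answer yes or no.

Answer: yes

Derivation:
Op 1 fold_right: fold axis v@8; visible region now rows[0,32) x cols[8,16) = 32x8
Op 2 fold_left: fold axis v@12; visible region now rows[0,32) x cols[8,12) = 32x4
Op 3 fold_left: fold axis v@10; visible region now rows[0,32) x cols[8,10) = 32x2
Op 4 fold_right: fold axis v@9; visible region now rows[0,32) x cols[9,10) = 32x1
Op 5 fold_up: fold axis h@16; visible region now rows[0,16) x cols[9,10) = 16x1
Op 6 cut(2, 0): punch at orig (2,9); cuts so far [(2, 9)]; region rows[0,16) x cols[9,10) = 16x1
Op 7 cut(10, 0): punch at orig (10,9); cuts so far [(2, 9), (10, 9)]; region rows[0,16) x cols[9,10) = 16x1
Unfold 1 (reflect across h@16): 4 holes -> [(2, 9), (10, 9), (21, 9), (29, 9)]
Unfold 2 (reflect across v@9): 8 holes -> [(2, 8), (2, 9), (10, 8), (10, 9), (21, 8), (21, 9), (29, 8), (29, 9)]
Unfold 3 (reflect across v@10): 16 holes -> [(2, 8), (2, 9), (2, 10), (2, 11), (10, 8), (10, 9), (10, 10), (10, 11), (21, 8), (21, 9), (21, 10), (21, 11), (29, 8), (29, 9), (29, 10), (29, 11)]
Unfold 4 (reflect across v@12): 32 holes -> [(2, 8), (2, 9), (2, 10), (2, 11), (2, 12), (2, 13), (2, 14), (2, 15), (10, 8), (10, 9), (10, 10), (10, 11), (10, 12), (10, 13), (10, 14), (10, 15), (21, 8), (21, 9), (21, 10), (21, 11), (21, 12), (21, 13), (21, 14), (21, 15), (29, 8), (29, 9), (29, 10), (29, 11), (29, 12), (29, 13), (29, 14), (29, 15)]
Unfold 5 (reflect across v@8): 64 holes -> [(2, 0), (2, 1), (2, 2), (2, 3), (2, 4), (2, 5), (2, 6), (2, 7), (2, 8), (2, 9), (2, 10), (2, 11), (2, 12), (2, 13), (2, 14), (2, 15), (10, 0), (10, 1), (10, 2), (10, 3), (10, 4), (10, 5), (10, 6), (10, 7), (10, 8), (10, 9), (10, 10), (10, 11), (10, 12), (10, 13), (10, 14), (10, 15), (21, 0), (21, 1), (21, 2), (21, 3), (21, 4), (21, 5), (21, 6), (21, 7), (21, 8), (21, 9), (21, 10), (21, 11), (21, 12), (21, 13), (21, 14), (21, 15), (29, 0), (29, 1), (29, 2), (29, 3), (29, 4), (29, 5), (29, 6), (29, 7), (29, 8), (29, 9), (29, 10), (29, 11), (29, 12), (29, 13), (29, 14), (29, 15)]
Holes: [(2, 0), (2, 1), (2, 2), (2, 3), (2, 4), (2, 5), (2, 6), (2, 7), (2, 8), (2, 9), (2, 10), (2, 11), (2, 12), (2, 13), (2, 14), (2, 15), (10, 0), (10, 1), (10, 2), (10, 3), (10, 4), (10, 5), (10, 6), (10, 7), (10, 8), (10, 9), (10, 10), (10, 11), (10, 12), (10, 13), (10, 14), (10, 15), (21, 0), (21, 1), (21, 2), (21, 3), (21, 4), (21, 5), (21, 6), (21, 7), (21, 8), (21, 9), (21, 10), (21, 11), (21, 12), (21, 13), (21, 14), (21, 15), (29, 0), (29, 1), (29, 2), (29, 3), (29, 4), (29, 5), (29, 6), (29, 7), (29, 8), (29, 9), (29, 10), (29, 11), (29, 12), (29, 13), (29, 14), (29, 15)]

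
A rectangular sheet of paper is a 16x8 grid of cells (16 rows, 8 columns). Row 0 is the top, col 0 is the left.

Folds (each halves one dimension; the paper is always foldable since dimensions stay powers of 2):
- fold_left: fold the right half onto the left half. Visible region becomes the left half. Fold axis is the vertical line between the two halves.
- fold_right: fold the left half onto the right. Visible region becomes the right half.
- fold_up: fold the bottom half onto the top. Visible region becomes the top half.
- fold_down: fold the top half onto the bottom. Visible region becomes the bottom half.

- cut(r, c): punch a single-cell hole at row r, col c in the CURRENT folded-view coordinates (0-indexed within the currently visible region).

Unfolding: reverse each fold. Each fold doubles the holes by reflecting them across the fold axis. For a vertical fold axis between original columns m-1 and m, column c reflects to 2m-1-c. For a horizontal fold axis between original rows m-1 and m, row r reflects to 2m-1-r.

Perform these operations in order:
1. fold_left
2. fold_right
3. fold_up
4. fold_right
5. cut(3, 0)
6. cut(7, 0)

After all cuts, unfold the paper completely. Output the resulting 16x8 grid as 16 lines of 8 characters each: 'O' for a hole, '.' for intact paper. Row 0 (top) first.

Op 1 fold_left: fold axis v@4; visible region now rows[0,16) x cols[0,4) = 16x4
Op 2 fold_right: fold axis v@2; visible region now rows[0,16) x cols[2,4) = 16x2
Op 3 fold_up: fold axis h@8; visible region now rows[0,8) x cols[2,4) = 8x2
Op 4 fold_right: fold axis v@3; visible region now rows[0,8) x cols[3,4) = 8x1
Op 5 cut(3, 0): punch at orig (3,3); cuts so far [(3, 3)]; region rows[0,8) x cols[3,4) = 8x1
Op 6 cut(7, 0): punch at orig (7,3); cuts so far [(3, 3), (7, 3)]; region rows[0,8) x cols[3,4) = 8x1
Unfold 1 (reflect across v@3): 4 holes -> [(3, 2), (3, 3), (7, 2), (7, 3)]
Unfold 2 (reflect across h@8): 8 holes -> [(3, 2), (3, 3), (7, 2), (7, 3), (8, 2), (8, 3), (12, 2), (12, 3)]
Unfold 3 (reflect across v@2): 16 holes -> [(3, 0), (3, 1), (3, 2), (3, 3), (7, 0), (7, 1), (7, 2), (7, 3), (8, 0), (8, 1), (8, 2), (8, 3), (12, 0), (12, 1), (12, 2), (12, 3)]
Unfold 4 (reflect across v@4): 32 holes -> [(3, 0), (3, 1), (3, 2), (3, 3), (3, 4), (3, 5), (3, 6), (3, 7), (7, 0), (7, 1), (7, 2), (7, 3), (7, 4), (7, 5), (7, 6), (7, 7), (8, 0), (8, 1), (8, 2), (8, 3), (8, 4), (8, 5), (8, 6), (8, 7), (12, 0), (12, 1), (12, 2), (12, 3), (12, 4), (12, 5), (12, 6), (12, 7)]

Answer: ........
........
........
OOOOOOOO
........
........
........
OOOOOOOO
OOOOOOOO
........
........
........
OOOOOOOO
........
........
........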